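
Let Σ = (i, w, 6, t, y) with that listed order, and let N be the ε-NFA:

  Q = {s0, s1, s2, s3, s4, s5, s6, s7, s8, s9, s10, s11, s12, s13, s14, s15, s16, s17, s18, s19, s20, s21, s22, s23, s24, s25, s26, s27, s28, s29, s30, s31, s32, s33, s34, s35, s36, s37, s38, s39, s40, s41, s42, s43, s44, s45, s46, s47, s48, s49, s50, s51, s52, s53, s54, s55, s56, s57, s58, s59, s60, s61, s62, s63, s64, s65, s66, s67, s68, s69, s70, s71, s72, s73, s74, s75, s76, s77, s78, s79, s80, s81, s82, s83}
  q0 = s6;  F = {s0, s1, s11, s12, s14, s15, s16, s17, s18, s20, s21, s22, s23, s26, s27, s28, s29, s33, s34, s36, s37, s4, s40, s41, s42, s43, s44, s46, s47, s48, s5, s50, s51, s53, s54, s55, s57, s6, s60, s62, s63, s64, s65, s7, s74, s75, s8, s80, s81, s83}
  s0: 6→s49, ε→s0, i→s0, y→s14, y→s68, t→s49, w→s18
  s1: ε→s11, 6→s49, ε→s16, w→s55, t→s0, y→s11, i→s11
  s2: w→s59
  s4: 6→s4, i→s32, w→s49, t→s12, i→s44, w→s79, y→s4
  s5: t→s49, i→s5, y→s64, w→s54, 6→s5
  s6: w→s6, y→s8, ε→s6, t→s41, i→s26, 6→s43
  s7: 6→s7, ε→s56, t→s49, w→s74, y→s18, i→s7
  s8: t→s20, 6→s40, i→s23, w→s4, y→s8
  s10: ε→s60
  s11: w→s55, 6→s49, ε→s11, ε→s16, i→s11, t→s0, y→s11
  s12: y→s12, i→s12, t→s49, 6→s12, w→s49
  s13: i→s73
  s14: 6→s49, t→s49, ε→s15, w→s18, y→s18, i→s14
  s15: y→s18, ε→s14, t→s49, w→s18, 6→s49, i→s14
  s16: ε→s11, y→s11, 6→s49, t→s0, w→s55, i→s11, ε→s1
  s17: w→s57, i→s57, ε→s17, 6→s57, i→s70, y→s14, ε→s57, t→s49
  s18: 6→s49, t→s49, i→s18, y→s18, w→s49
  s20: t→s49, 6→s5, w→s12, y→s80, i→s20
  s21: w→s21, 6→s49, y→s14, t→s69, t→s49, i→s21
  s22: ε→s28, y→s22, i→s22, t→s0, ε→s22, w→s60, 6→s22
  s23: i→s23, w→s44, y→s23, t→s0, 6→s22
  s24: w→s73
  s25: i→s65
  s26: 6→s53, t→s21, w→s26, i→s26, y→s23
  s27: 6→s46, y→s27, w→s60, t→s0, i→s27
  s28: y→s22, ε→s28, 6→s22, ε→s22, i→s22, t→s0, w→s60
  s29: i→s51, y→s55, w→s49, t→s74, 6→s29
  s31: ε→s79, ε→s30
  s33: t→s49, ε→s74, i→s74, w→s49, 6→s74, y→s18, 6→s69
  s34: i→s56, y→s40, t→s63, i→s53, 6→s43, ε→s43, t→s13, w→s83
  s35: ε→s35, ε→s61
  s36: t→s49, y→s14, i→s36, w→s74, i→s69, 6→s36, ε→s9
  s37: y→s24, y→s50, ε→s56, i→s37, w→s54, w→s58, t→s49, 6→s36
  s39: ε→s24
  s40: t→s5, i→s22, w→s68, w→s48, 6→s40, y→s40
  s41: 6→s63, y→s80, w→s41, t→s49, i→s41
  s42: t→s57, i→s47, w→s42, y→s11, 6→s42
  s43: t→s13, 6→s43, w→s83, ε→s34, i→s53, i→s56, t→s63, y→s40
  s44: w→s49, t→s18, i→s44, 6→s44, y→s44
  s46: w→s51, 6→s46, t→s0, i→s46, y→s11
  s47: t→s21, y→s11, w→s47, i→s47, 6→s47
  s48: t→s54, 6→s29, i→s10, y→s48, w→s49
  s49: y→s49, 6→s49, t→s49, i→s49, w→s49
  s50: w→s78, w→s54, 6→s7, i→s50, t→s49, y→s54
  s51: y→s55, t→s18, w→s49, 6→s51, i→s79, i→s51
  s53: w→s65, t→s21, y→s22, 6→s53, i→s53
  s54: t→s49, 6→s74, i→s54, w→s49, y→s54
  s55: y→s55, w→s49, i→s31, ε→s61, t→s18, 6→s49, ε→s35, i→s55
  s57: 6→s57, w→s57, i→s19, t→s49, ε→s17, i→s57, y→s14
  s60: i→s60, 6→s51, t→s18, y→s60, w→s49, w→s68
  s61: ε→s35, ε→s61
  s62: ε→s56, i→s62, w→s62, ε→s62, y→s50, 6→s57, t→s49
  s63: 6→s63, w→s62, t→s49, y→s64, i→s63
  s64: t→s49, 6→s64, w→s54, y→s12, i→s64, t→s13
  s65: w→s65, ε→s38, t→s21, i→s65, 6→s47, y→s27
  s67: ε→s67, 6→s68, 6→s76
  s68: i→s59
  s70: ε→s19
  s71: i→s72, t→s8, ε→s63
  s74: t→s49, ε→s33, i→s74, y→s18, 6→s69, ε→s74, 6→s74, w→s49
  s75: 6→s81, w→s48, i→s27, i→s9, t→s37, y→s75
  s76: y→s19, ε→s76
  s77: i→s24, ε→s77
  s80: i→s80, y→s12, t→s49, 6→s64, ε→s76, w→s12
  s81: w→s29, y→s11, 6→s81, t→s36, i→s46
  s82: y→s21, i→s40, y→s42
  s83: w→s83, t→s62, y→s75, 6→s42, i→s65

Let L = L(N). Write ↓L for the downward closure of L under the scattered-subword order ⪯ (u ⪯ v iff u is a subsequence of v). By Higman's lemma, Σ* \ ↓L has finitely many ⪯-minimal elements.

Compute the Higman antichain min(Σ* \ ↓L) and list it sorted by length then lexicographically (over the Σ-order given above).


|Q|=84, |F|=50, |δ|=335 (44 ε).
min D↑ (44 st, q0=0, F={11}): 0:i→1,w→0,6→2,t→3,y→4 1:i→1,w→1,6→5,t→6,y→7 2:i→5,w→8,6→2,t→9,y→10 3:i→3,w→3,6→9,t→11,y→12 4:i→7,w→13,6→10,t→14,y→4 5:i→5,w→15,6→5,t→6,y→16 6:i→6,w→6,6→11,t→11,y→17 7:i→7,w→18,6→16,t→19,y→7 8:i→15,w→8,6→20,t→21,y→22 9:i→9,w→21,6→9,t→11,y→23 10:i→16,w→24,6→10,t→25,y→10 11:i→11,w→11,6→11,t→11,y→11 12:i→12,w→26,6→23,t→11,y→26 13:i→18,w→11,6→13,t→26,y→13 14:i→14,w→26,6→25,t→11,y→12 15:i→15,w→15,6→27,t→6,y→28 16:i→16,w→29,6→16,t→19,y→16 17:i→17,w→30,6→11,t→11,y→30 18:i→18,w→11,6→18,t→30,y→18 19:i→19,w→30,6→11,t→11,y→17 20:i→27,w→20,6→20,t→31,y→32 21:i→21,w→21,6→31,t→11,y→33 22:i→28,w→24,6→34,t→35,y→22 23:i→23,w→36,6→23,t→11,y→26 24:i→29,w→11,6→37,t→36,y→24 25:i→25,w→36,6→25,t→11,y→23 26:i→26,w→11,6→26,t→11,y→26 27:i→27,w→27,6→27,t→6,y→32 28:i→28,w→29,6→38,t→19,y→28 29:i→29,w→11,6→39,t→30,y→29 30:i→30,w→11,6→11,t→11,y→30 31:i→31,w→31,6→31,t→11,y→17 32:i→32,w→40,6→11,t→19,y→32 33:i→33,w→36,6→41,t→11,y→36 34:i→38,w→37,6→34,t→42,y→32 35:i→35,w→36,6→42,t→11,y→33 36:i→36,w→11,6→43,t→11,y→36 37:i→39,w→11,6→37,t→43,y→40 38:i→38,w→39,6→38,t→19,y→32 39:i→39,w→11,6→39,t→30,y→40 40:i→40,w→11,6→11,t→30,y→40 41:i→41,w→43,6→41,t→11,y→30 42:i→42,w→43,6→42,t→11,y→17 43:i→43,w→11,6→43,t→11,y→30.
'tt': run [72, 36, 4] end={s13,s49,s69,s73} rej; 2/2 single-dels accept.
'it6': N↓-sim [72, 60, 11, 1] end={s49} — reject; 3/3 del acc.
'yww': run [72, 55, 26, 4] end={s49,s59,s68,s79} rej; 3/3 single-dels accept.
'tyyw': run [72, 36, 22, 8, 1] end={s49} — reject; 4/4 single-dels accept.
'6w6y6': N↓-sim [72, 64, 50, 34, 16, 1] end={s49} — reject; 5/5 deletions ∈↓L.
5 words, ⪯-incomp.

Antichain: [tt, it6, yww, tyyw, 6w6y6].


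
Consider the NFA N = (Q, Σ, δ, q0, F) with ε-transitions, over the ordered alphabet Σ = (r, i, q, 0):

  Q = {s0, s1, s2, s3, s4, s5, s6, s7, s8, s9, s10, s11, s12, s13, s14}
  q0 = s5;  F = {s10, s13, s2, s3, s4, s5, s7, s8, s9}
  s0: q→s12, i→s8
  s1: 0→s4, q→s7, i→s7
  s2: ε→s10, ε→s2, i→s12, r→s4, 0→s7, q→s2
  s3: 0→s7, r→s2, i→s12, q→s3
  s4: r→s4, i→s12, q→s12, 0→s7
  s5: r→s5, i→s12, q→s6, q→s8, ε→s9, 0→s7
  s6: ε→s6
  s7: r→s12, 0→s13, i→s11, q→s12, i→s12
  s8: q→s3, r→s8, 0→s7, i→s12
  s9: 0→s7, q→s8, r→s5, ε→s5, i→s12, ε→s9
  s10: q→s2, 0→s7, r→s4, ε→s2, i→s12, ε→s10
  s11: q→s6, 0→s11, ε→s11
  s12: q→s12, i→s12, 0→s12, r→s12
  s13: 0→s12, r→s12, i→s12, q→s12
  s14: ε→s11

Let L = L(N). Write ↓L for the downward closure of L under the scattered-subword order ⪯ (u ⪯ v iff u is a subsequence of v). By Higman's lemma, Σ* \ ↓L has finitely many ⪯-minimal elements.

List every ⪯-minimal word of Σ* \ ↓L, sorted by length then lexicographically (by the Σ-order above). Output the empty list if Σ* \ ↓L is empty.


min(Σ*\↓L) = [i, 0r, 0q, 000, qqrrq].

|Q|=15, |F|=9, |δ|=59 (10 ε).
min D↑ (8 st, q0=0, F={1}): 0:r→0,i→1,q→2,0→3 1:r→1,i→1,q→1,0→1 2:r→2,i→1,q→4,0→3 3:r→1,i→1,q→1,0→5 4:r→6,i→1,q→4,0→3 5:r→1,i→1,q→1,0→1 6:r→7,i→1,q→6,0→3 7:r→7,i→1,q→1,0→3 (ε-aug+det+¬).
'i': N↓-sim [12, 3] end={s11,s12,s6} — reject; 1/1 single-dels accept.
'0r': |S_i|=[12, 5, 1] end={s12} — reject; 2/2 single-dels accept.
'0q': |S_i|=[12, 5, 2] end={s12,s6} ∉↓L; 2/2 deletions ∈↓L.
'000': N↓-sim [12, 5, 4, 3] end={s11,s12,s6} rej; 3/3 single-dels accept.
'qqrrq': run [12, 10, 9, 8, 6, 2] end={s12,s6} — reject; 5/5 deletions ∈↓L.
5 minimals (antichain).


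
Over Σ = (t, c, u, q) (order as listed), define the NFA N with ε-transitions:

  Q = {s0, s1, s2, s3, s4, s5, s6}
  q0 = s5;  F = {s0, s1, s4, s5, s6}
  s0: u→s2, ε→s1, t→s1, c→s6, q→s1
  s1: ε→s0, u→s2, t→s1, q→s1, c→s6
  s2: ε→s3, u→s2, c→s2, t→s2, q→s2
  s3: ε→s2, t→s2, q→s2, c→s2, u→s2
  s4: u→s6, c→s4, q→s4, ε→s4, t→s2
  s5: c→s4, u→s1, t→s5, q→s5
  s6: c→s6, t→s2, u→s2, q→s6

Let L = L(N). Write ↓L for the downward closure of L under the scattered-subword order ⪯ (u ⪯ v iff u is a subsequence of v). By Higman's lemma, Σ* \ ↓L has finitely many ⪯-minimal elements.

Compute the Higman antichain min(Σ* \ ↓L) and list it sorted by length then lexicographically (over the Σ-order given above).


min(Σ*\↓L) = [ct, uu].

|Q|=7, |F|=5, |δ|=33 (5 ε).
min D↑ (5 st, q0=0, F={3}): 0:t→0,c→1,u→2,q→0 1:t→3,c→1,u→4,q→1 2:t→2,c→4,u→3,q→2 3:t→3,c→3,u→3,q→3 4:t→3,c→4,u→3,q→4 (ε-aug+det+¬).
'ct': |S_i|=[7, 4, 2] end={s2,s3} rej; 2/2 del acc.
'uu': |S_i|=[7, 5, 2] end={s2,s3} rej; 2/2 del acc.
2 words, ⪯-incomp.


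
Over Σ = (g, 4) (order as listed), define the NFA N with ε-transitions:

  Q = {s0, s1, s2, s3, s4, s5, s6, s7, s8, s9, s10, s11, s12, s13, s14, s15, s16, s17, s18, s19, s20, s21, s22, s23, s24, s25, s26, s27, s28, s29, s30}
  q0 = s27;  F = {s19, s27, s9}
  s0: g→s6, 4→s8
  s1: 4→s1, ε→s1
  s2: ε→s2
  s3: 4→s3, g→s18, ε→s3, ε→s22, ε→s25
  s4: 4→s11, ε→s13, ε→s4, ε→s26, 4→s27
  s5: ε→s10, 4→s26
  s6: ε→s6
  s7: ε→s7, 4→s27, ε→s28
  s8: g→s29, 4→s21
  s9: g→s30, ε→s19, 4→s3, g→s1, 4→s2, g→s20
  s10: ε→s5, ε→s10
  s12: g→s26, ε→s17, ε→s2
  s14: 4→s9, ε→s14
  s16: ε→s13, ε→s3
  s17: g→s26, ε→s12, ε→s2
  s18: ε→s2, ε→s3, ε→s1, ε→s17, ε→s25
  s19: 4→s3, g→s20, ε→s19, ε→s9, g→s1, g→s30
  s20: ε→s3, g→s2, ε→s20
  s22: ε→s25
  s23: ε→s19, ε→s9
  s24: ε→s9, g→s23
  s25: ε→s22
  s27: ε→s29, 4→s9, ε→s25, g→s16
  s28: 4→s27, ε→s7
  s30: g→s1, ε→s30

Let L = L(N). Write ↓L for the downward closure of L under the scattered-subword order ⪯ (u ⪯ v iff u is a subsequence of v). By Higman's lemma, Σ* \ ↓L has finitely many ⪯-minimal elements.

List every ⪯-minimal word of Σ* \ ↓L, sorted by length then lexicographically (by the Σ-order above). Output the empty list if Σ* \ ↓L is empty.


|Q|=31, |F|=3, |δ|=69 (40 ε).
min D↑ (3 st, q0=0, F={1}): 0:g→1,4→2 1:g→1,4→1 2:g→1,4→1 (ε-aug+det+¬).
'g': run [17, 13] end={s1,s12,s13,s16,s17,s18,s2,s20,s22,s25,s26,s3,…} rej; 1/1 del acc.
'44': |S_i|=[17, 13, 9] end={s1,s12,s17,s18,s2,s22,s25,s26,s3} — reject; 2/2 deletions ∈↓L.
2 minimals (antichain).

A = [g, 44].


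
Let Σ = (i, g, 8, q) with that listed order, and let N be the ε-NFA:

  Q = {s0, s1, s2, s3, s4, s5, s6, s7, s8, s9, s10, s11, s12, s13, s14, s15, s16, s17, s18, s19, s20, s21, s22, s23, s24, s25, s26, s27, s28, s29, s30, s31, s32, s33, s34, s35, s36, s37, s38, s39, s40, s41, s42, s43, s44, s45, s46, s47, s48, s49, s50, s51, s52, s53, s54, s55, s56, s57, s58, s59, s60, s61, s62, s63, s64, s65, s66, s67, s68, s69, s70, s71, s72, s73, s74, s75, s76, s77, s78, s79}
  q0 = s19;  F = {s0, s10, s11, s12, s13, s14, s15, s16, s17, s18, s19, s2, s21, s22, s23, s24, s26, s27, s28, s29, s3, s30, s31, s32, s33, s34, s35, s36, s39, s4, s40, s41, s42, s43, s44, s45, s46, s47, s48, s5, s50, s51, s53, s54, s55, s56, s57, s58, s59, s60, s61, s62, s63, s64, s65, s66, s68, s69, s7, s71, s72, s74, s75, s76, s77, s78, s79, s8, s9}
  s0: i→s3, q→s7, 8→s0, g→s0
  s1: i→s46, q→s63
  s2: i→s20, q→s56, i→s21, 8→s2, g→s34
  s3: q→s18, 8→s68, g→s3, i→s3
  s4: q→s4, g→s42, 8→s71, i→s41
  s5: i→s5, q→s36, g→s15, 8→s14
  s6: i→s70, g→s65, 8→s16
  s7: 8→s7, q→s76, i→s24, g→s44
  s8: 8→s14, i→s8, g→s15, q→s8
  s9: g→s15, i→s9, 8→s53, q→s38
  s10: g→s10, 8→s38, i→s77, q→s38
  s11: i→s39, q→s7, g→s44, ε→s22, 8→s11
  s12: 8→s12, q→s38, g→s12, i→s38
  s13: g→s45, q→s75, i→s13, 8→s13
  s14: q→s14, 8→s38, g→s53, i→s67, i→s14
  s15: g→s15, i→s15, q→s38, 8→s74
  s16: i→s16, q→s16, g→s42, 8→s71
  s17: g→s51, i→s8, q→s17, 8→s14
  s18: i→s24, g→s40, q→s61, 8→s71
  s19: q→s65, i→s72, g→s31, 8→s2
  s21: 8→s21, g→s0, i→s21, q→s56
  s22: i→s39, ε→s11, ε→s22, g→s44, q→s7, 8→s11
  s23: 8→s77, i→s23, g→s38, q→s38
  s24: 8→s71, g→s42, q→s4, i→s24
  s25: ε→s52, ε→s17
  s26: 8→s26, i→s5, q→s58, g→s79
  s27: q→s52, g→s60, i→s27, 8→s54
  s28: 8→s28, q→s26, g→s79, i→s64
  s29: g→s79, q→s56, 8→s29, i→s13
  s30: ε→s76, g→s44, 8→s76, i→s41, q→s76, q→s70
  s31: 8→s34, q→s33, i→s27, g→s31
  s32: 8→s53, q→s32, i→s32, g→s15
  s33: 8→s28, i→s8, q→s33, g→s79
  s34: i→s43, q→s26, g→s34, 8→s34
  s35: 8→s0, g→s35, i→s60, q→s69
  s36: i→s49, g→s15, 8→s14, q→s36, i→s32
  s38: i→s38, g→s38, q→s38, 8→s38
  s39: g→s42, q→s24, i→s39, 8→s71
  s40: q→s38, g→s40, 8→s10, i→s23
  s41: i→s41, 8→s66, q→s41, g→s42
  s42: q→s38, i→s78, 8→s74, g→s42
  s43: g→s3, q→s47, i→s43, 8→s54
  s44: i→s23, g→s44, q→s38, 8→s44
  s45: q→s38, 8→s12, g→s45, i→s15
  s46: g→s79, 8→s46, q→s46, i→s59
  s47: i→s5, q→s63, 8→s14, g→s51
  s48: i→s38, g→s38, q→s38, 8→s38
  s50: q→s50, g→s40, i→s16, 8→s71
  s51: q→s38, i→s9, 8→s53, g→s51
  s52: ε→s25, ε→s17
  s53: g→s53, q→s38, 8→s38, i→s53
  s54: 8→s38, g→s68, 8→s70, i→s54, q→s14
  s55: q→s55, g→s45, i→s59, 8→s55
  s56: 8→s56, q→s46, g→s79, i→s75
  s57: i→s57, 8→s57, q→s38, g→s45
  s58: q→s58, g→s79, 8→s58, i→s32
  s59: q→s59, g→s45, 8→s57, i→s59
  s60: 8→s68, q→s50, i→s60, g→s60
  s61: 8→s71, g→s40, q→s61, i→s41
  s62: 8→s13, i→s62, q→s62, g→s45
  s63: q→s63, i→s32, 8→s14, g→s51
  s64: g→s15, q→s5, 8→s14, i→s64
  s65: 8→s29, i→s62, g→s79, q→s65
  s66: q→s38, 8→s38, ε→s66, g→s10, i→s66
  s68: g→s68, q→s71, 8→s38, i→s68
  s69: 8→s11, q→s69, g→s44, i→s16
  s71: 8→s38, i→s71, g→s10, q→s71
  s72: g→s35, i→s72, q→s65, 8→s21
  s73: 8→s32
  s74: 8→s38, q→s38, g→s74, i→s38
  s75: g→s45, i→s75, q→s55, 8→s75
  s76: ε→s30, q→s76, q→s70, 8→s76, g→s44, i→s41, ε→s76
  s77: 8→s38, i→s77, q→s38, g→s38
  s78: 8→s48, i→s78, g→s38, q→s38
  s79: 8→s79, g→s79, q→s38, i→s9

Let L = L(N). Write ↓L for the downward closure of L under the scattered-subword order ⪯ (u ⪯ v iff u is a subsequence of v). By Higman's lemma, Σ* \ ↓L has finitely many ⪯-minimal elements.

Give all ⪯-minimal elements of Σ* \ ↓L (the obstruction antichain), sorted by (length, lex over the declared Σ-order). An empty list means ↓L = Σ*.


|Q|=80, |F|=69, |δ|=303 (11 ε).
min D↑ (68 st, q0=0, F={28}): 0:i→1,g→2,8→3,q→4 1:i→1,g→5,8→6,q→4 2:i→7,g→2,8→8,q→9 3:i→6,g→8,8→3,q→10 4:i→11,g→12,8→13,q→4 5:i→14,g→5,8→15,q→16 6:i→6,g→15,8→6,q→10 7:i→7,g→14,8→17,q→18 8:i→19,g→8,8→8,q→20 9:i→21,g→12,8→22,q→9 10:i→23,g→12,8→10,q→24 11:i→11,g→25,8→26,q→11 12:i→27,g→12,8→12,q→28 13:i→26,g→12,8→13,q→10 14:i→14,g→14,8→29,q→30 15:i→31,g→15,8→15,q→32 16:i→33,g→34,8→35,q→16 17:i→17,g→29,8→28,q→36 18:i→21,g→37,8→36,q→18 19:i→19,g→31,8→17,q→38 20:i→39,g→12,8→20,q→40 21:i→21,g→41,8→36,q→21 22:i→42,g→12,8→22,q→20 23:i→23,g→25,8→23,q→43 24:i→44,g→12,8→24,q→24 25:i→41,g→25,8→45,q→28 26:i→26,g→25,8→26,q→23 27:i→27,g→41,8→46,q→28 28:i→28,g→28,8→28,q→28 29:i→29,g→29,8→28,q→47 30:i→33,g→48,8→47,q→30 31:i→31,g→31,8→29,q→49 32:i→50,g→34,8→32,q→51 33:i→33,g→52,8→47,q→33 34:i→53,g→34,8→34,q→28 35:i→54,g→34,8→35,q→32 36:i→36,g→46,8→28,q→36 37:i→27,g→37,8→46,q→28 38:i→39,g→37,8→36,q→55 39:i→39,g→41,8→36,q→56 40:i→57,g→12,8→40,q→40 41:i→41,g→41,8→58,q→28 42:i→42,g→41,8→36,q→39 43:i→44,g→25,8→43,q→43 44:i→44,g→25,8→59,q→44 45:i→28,g→45,8→45,q→28 46:i→46,g→46,8→28,q→28 47:i→47,g→60,8→28,q→47 48:i→53,g→48,8→60,q→28 49:i→50,g→48,8→47,q→61 50:i→50,g→52,8→47,q→62 51:i→63,g→34,8→51,q→51 52:i→64,g→52,8→58,q→28 53:i→53,g→28,8→65,q→28 54:i→54,g→52,8→47,q→50 55:i→57,g→37,8→36,q→55 56:i→57,g→41,8→36,q→56 57:i→57,g→41,8→46,q→57 58:i→28,g→58,8→28,q→28 59:i→59,g→25,8→59,q→28 60:i→65,g→60,8→28,q→28 61:i→63,g→48,8→47,q→61 62:i→63,g→52,8→47,q→62 63:i→63,g→52,8→66,q→63 64:i→64,g→28,8→67,q→28 65:i→65,g→28,8→28,q→28 66:i→66,g→60,8→28,q→28 67:i→28,g→28,8→28,q→28.
'qgq': N↓-sim [76, 61, 17, 1] end={s38} — reject; 3/3 del acc.
'gi88': run [76, 61, 43, 13, 2] end={s38,s70} rej; 4/4 deletions ∈↓L.
'qig8i': N↓-sim [76, 61, 34, 11, 4, 1] end={s38} rej; 5/5 single-dels accept.
'igqgig': run [76, 68, 39, 27, 10, 5, 1] end={s38} rej; 6/6 deletions ∈↓L.
'8qqi8q': run [76, 60, 44, 36, 22, 11, 1] end={s38} rej; 6/6 del acc.
5 obstructions.

Antichain: [qgq, gi88, qig8i, igqgig, 8qqi8q].


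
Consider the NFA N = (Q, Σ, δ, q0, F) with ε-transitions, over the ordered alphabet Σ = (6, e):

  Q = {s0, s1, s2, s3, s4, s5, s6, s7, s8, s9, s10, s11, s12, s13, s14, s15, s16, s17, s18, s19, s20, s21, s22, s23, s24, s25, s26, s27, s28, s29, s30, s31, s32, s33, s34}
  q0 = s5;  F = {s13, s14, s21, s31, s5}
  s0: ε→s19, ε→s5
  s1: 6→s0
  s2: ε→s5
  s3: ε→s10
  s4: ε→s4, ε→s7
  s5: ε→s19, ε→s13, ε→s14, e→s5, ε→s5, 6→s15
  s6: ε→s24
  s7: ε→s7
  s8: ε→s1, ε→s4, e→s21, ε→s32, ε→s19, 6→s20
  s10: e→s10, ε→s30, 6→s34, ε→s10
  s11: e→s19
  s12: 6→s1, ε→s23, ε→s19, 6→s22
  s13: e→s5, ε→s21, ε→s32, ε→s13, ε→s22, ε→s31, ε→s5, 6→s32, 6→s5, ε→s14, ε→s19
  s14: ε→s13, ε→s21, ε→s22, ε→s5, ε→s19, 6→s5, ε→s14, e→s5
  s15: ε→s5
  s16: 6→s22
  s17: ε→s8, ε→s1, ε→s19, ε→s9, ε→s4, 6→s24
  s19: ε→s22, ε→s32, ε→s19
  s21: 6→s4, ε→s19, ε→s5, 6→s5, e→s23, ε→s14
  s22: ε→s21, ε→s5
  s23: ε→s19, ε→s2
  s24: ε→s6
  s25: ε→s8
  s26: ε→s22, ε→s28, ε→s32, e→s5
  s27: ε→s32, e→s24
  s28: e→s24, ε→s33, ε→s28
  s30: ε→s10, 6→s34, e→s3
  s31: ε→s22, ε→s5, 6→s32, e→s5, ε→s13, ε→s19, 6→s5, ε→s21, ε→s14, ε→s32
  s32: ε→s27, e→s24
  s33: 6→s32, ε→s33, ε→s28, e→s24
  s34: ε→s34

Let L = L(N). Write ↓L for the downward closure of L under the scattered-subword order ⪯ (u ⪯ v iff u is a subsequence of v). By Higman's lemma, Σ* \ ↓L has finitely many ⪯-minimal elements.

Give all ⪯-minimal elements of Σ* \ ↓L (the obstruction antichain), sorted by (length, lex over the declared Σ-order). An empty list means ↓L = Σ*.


Antichain: [].

|Q|=35, |F|=5, |δ|=101 (70 ε).
min D↑ (1 st, q0=0, F={}): 0:6→0,e→0 [Hopcroft].
L(D↑) = ∅ ⇒ ↓L = Σ*.


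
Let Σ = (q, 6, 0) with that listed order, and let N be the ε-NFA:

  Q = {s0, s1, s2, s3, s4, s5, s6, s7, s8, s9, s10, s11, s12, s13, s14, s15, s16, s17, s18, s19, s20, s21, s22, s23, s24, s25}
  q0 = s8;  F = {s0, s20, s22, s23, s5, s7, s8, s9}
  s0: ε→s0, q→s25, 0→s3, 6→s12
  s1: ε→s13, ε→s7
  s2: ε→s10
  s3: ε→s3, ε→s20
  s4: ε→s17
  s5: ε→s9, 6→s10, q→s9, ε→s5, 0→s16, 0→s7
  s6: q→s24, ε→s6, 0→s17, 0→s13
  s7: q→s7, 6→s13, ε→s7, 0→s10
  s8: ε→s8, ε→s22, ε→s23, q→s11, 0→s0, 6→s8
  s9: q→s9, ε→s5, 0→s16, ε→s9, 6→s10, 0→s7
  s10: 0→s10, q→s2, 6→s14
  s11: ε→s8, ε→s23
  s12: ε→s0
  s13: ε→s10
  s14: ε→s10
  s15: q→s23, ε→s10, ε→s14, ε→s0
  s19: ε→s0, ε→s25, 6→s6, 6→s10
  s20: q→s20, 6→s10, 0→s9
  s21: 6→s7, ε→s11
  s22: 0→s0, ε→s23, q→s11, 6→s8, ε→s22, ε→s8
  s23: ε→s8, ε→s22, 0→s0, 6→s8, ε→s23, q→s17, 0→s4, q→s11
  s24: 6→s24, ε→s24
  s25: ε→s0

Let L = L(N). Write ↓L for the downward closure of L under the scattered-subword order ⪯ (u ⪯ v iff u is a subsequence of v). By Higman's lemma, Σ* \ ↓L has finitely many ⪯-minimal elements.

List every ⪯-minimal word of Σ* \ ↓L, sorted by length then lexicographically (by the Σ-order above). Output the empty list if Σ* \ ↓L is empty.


A = [006, 00000].

|Q|=26, |F|=8, |δ|=74 (35 ε).
min D↑ (6 st, q0=0, F={3}): 0:q→0,6→0,0→1 1:q→1,6→1,0→2 2:q→2,6→3,0→4 3:q→3,6→3,0→3 4:q→4,6→3,0→5 5:q→5,6→3,0→3 (ε-aug+det+¬).
'006': |S_i|=[19, 15, 10, 4] end={s10,s13,s14,s2} rej; 3/3 del acc.
'00000': run [19, 15, 10, 8, 6, 3] end={s10,s14,s2} — reject; 5/5 single-dels accept.
2 obstructions.


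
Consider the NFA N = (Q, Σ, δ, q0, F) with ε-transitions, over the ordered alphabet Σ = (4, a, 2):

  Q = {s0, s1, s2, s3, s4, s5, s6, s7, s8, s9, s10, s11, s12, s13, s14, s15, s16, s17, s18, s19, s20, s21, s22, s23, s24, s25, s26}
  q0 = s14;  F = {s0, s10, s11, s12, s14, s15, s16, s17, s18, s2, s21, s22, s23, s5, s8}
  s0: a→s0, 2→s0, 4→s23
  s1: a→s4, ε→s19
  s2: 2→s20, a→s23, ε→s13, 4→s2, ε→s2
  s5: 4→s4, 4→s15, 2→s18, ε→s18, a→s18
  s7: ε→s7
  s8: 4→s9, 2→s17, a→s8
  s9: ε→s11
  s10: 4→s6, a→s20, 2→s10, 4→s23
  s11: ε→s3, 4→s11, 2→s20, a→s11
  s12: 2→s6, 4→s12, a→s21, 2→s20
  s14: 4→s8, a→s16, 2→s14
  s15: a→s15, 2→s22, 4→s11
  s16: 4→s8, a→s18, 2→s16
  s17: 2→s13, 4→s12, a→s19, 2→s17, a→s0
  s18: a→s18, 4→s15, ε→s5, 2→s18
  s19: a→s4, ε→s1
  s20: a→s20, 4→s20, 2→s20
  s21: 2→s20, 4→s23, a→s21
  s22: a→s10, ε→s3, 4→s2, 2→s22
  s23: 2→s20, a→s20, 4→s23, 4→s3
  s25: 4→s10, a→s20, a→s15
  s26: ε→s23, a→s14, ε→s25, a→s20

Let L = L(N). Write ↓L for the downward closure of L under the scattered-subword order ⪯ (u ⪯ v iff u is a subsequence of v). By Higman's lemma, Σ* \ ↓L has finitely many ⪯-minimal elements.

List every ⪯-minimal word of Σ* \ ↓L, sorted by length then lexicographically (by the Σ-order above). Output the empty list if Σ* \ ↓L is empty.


A = [442, 42a4a, aa42aa].

|Q|=27, |F|=15, |δ|=73 (12 ε).
min D↑ (15 st, q0=0, F={6}): 0:4→1,a→2,2→0 1:4→3,a→1,2→4 2:4→1,a→5,2→2 3:4→3,a→3,2→6 4:4→7,a→8,2→4 5:4→9,a→5,2→5 6:4→6,a→6,2→6 7:4→7,a→10,2→6 8:4→11,a→8,2→8 9:4→3,a→9,2→12 10:4→11,a→10,2→6 11:4→11,a→6,2→6 12:4→13,a→14,2→12 13:4→13,a→11,2→6 14:4→11,a→6,2→14.
'442': |S_i|=[23, 19, 10, 2] end={s20,s6} rej; 3/3 del acc.
'42a4a': |S_i|=[23, 19, 15, 10, 4, 1] end={s20} rej; 5/5 del acc.
'aa42aa': N↓-sim [23, 22, 21, 14, 8, 5, 1] end={s20} ∉↓L; 6/6 del acc.
3 words, ⪯-incomp.


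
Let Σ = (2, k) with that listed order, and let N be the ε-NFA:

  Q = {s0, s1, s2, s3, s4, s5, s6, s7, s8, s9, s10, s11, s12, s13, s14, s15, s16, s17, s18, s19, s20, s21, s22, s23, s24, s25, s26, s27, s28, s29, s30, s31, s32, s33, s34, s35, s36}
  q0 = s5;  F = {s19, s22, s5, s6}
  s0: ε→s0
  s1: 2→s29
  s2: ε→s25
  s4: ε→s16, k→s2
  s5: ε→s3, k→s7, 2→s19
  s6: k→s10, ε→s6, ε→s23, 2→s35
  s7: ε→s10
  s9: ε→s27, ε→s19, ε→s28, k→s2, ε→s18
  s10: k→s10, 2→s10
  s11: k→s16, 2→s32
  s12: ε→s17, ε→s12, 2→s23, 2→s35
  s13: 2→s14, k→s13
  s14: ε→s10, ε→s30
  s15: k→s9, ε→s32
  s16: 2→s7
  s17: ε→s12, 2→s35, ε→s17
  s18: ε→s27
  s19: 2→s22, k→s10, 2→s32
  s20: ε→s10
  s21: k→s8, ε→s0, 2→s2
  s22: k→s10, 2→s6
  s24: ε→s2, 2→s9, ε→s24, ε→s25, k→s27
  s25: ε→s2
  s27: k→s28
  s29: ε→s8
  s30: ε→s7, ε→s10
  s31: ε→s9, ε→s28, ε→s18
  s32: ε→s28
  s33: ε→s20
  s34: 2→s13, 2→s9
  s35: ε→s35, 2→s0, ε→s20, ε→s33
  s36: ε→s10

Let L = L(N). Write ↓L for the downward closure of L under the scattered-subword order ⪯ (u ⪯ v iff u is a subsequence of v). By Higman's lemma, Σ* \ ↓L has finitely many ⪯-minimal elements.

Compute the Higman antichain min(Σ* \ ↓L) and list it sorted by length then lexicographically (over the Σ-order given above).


Antichain: [k, 2222].

|Q|=37, |F|=4, |δ|=68 (37 ε).
min D↑ (5 st, q0=0, F={2}): 0:2→1,k→2 1:2→3,k→2 2:2→2,k→2 3:2→4,k→2 4:2→2,k→2.
'k': N↓-sim [14, 2] end={s10,s7} rej; 1/1 deletions ∈↓L.
'2222': run [14, 11, 10, 7, 5] end={s0,s10,s20,s33,s35} ∉↓L; 4/4 del acc.
2 words, ⪯-incomp.


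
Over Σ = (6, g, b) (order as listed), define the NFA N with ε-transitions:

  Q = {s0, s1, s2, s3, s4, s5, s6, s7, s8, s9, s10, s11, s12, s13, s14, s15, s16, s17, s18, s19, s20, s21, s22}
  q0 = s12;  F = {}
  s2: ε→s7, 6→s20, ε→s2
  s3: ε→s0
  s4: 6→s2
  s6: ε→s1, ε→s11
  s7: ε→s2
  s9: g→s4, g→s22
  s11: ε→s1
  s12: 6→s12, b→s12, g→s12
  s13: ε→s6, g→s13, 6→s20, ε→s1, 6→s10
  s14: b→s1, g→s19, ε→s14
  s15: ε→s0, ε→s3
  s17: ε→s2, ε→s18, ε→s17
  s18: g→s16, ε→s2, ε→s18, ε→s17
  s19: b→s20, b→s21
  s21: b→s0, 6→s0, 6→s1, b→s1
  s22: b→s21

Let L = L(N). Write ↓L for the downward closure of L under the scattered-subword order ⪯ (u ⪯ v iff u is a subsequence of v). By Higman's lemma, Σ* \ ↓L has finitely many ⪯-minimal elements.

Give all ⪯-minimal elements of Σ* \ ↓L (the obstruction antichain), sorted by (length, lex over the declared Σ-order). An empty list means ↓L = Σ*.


|Q|=23, |F|=0, |δ|=38 (18 ε).
min D↑ (1 st, q0=0, F={0}): 0:6→0,g→0,b→0.
ε ∈ L(D↑) ⇒ ↓L = ∅.

A = [ε].


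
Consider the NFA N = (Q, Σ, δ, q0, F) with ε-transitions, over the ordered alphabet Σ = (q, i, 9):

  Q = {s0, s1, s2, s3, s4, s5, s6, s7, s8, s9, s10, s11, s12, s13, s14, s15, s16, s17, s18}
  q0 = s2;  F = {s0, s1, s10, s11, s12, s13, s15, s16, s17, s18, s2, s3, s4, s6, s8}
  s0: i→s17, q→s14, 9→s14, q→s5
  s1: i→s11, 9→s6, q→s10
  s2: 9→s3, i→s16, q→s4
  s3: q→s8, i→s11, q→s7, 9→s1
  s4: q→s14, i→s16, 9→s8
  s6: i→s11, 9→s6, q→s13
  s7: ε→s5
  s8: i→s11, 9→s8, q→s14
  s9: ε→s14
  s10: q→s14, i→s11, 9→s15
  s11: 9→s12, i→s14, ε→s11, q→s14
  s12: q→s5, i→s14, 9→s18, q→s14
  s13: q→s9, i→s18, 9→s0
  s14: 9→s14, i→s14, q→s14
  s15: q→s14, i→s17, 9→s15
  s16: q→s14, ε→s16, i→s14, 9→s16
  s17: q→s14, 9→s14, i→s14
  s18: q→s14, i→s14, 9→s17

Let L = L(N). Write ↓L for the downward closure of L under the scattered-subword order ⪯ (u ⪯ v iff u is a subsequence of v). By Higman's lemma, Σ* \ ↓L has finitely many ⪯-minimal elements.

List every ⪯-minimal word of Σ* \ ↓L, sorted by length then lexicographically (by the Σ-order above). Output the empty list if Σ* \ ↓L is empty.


min(Σ*\↓L) = [qq, iq, ii, 9i9999, 99q9i9, 999q99].

|Q|=19, |F|=15, |δ|=55 (4 ε).
min D↑ (16 st, q0=0, F={4}): 0:q→1,i→2,9→3 1:q→4,i→2,9→5 2:q→4,i→4,9→2 3:q→5,i→6,9→7 4:q→4,i→4,9→4 5:q→4,i→6,9→5 6:q→4,i→4,9→8 7:q→9,i→6,9→10 8:q→4,i→4,9→11 9:q→4,i→6,9→12 10:q→13,i→6,9→10 11:q→4,i→4,9→14 12:q→4,i→14,9→12 13:q→4,i→11,9→15 14:q→4,i→4,9→4 15:q→4,i→14,9→4 [Hopcroft].
'qq': run [19, 15, 3] end={s14,s5,s9} rej; 2/2 single-dels accept.
'iq': N↓-sim [19, 7, 2] end={s14,s5} ∉↓L; 2/2 single-dels accept.
'ii': run [19, 7, 1] end={s14} ∉↓L; 2/2 single-dels accept.
'9i9999': run [19, 17, 6, 5, 3, 2, 1] end={s14} — reject; 6/6 single-dels accept.
'99q9i9': N↓-sim [19, 17, 15, 11, 7, 2, 1] end={s14} rej; 6/6 del acc.
'999q99': run [19, 17, 15, 13, 7, 4, 1] end={s14} rej; 6/6 deletions ∈↓L.
6 minimals (antichain).


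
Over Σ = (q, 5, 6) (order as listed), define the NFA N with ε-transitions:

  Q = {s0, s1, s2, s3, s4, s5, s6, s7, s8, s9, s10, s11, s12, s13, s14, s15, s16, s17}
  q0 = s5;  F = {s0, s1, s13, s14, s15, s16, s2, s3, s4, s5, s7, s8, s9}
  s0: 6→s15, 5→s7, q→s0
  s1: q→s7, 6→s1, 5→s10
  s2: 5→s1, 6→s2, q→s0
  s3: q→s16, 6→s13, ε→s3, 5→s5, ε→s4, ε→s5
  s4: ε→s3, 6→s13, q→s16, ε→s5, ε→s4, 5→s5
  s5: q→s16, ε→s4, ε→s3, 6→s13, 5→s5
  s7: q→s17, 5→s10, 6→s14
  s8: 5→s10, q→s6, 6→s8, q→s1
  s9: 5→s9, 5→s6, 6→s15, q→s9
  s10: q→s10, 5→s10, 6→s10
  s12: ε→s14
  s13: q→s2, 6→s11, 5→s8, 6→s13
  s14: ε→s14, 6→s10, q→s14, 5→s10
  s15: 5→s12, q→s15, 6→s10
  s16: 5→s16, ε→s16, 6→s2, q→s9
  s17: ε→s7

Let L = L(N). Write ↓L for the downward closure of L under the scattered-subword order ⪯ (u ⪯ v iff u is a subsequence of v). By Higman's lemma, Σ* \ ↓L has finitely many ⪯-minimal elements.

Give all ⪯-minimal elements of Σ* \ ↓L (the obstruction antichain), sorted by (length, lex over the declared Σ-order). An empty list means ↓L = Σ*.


|Q|=18, |F|=13, |δ|=57 (12 ε).
min D↑ (12 st, q0=0, F={9}): 0:q→1,5→0,6→2 1:q→3,5→1,6→4 2:q→4,5→5,6→2 3:q→3,5→3,6→6 4:q→7,5→8,6→4 5:q→8,5→9,6→5 6:q→6,5→10,6→9 7:q→7,5→11,6→6 8:q→11,5→9,6→8 9:q→9,5→9,6→9 10:q→10,5→9,6→9 11:q→11,5→9,6→10 (ε-aug+det+¬).
'655': N↓-sim [18, 13, 8, 1] end={s10} rej; 3/3 single-dels accept.
'qq66': run [18, 12, 9, 4, 1] end={s10} — reject; 4/4 del acc.
2 minimals (antichain).

min(Σ*\↓L) = [655, qq66].


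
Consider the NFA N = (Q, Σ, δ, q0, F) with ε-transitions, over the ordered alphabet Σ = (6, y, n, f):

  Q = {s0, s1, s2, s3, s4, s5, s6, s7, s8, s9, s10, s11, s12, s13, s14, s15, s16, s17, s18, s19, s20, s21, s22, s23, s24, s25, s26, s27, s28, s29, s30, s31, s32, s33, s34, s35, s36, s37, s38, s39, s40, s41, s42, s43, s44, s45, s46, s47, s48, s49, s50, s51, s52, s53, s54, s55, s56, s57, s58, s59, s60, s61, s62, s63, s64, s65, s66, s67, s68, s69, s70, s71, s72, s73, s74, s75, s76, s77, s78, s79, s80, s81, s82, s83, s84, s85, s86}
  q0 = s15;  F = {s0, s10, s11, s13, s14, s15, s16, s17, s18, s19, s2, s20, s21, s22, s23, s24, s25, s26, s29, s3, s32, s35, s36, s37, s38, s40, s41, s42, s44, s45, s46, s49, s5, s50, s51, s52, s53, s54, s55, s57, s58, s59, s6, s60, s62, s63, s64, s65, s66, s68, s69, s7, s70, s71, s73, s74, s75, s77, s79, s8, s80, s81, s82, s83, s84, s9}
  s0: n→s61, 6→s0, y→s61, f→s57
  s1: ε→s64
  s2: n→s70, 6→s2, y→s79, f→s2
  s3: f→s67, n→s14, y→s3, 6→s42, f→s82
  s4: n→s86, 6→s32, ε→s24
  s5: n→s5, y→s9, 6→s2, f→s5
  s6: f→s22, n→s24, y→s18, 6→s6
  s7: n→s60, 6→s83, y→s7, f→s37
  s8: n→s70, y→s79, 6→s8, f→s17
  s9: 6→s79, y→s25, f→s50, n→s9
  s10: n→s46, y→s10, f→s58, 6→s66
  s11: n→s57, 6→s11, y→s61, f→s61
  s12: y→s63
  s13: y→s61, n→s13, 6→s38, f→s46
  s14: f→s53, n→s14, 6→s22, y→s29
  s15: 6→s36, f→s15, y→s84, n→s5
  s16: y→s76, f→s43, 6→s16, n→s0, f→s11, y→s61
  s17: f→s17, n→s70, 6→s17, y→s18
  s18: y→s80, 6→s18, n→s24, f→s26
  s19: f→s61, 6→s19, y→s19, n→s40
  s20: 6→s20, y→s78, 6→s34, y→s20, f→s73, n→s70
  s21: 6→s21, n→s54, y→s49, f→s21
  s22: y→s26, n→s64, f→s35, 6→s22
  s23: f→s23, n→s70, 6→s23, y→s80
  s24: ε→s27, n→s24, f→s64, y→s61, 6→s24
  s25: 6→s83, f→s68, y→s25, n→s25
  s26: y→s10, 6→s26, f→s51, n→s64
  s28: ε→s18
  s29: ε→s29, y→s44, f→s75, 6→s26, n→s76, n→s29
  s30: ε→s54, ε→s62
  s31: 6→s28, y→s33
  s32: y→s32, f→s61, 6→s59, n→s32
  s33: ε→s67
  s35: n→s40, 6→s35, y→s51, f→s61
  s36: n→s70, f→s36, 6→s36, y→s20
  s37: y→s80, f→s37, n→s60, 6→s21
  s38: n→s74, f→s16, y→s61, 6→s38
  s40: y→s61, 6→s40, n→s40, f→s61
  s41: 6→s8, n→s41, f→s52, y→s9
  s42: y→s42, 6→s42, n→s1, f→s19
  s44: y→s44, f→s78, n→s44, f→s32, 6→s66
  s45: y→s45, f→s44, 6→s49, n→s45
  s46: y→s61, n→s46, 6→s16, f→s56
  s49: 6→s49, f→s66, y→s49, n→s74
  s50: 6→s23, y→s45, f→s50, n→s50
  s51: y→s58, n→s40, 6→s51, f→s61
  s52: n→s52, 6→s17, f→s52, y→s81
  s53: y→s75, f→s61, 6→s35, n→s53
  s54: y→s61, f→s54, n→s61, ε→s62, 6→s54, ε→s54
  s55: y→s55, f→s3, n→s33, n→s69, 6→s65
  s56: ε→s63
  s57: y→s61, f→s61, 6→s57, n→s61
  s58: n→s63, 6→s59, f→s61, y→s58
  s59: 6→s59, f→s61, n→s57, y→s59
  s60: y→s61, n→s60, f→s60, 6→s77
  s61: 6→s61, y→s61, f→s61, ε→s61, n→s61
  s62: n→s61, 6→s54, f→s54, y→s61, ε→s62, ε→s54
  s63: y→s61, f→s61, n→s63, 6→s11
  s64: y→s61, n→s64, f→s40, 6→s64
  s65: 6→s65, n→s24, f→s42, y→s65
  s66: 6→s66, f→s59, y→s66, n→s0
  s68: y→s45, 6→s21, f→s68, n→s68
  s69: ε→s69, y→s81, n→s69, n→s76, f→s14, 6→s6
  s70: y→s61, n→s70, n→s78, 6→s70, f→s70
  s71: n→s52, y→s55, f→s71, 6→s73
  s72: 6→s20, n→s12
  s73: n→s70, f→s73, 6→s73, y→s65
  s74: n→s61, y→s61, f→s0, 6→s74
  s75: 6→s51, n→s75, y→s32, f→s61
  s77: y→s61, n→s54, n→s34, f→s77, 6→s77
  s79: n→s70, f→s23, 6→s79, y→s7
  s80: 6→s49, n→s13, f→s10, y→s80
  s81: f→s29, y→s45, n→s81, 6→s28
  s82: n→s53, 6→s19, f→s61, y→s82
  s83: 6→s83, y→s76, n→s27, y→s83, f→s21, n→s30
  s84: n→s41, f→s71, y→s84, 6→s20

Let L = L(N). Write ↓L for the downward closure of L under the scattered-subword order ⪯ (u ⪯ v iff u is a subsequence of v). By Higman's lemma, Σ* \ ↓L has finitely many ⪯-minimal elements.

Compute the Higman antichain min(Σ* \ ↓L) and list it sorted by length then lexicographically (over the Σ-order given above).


|Q|=87, |F|=66, |δ|=303 (15 ε).
min D↑ (66 st, q0=0, F={11}): 0:6→1,y→2,n→3,f→0 1:6→1,y→4,n→5,f→1 2:6→4,y→2,n→6,f→7 3:6→8,y→9,n→3,f→3 4:6→4,y→4,n→5,f→10 5:6→5,y→11,n→5,f→5 6:6→12,y→9,n→6,f→13 7:6→10,y→14,n→13,f→7 8:6→8,y→15,n→5,f→8 9:6→15,y→16,n→9,f→17 10:6→10,y→18,n→5,f→10 11:6→11,y→11,n→11,f→11 12:6→12,y→15,n→5,f→19 13:6→19,y→20,n→13,f→13 14:6→18,y→14,n→21,f→22 15:6→15,y→23,n→5,f→24 16:6→25,y→16,n→16,f→26 17:6→24,y→27,n→17,f→17 18:6→18,y→18,n→28,f→29 19:6→19,y→30,n→5,f→19 20:6→30,y→27,n→20,f→31 21:6→32,y→20,n→21,f→33 22:6→29,y→22,n→33,f→34 23:6→25,y→23,n→35,f→36 24:6→24,y→37,n→5,f→24 25:6→25,y→25,n→38,f→39 26:6→39,y→27,n→26,f→26 27:6→40,y→27,n→27,f→41 28:6→28,y→11,n→28,f→42 29:6→29,y→29,n→42,f→43 30:6→30,y→37,n→28,f→44 31:6→44,y→41,n→31,f→45 32:6→32,y→30,n→28,f→46 33:6→46,y→31,n→33,f→47 34:6→43,y→34,n→47,f→11 35:6→48,y→11,n→35,f→35 36:6→39,y→37,n→35,f→36 37:6→40,y→37,n→49,f→50 38:6→38,y→11,n→11,f→38 39:6→39,y→40,n→38,f→39 40:6→40,y→40,n→51,f→52 41:6→52,y→41,n→41,f→53 42:6→42,y→11,n→42,f→54 43:6→43,y→43,n→54,f→11 44:6→44,y→50,n→42,f→55 45:6→55,y→53,n→45,f→11 46:6→46,y→44,n→42,f→56 47:6→56,y→45,n→47,f→11 48:6→48,y→11,n→38,f→48 49:6→57,y→11,n→49,f→58 50:6→52,y→50,n→58,f→59 51:6→51,y→11,n→11,f→60 52:6→52,y→52,n→60,f→61 53:6→61,y→53,n→53,f→11 54:6→54,y→11,n→54,f→11 55:6→55,y→59,n→54,f→11 56:6→56,y→55,n→54,f→11 57:6→57,y→11,n→51,f→62 58:6→62,y→11,n→58,f→63 59:6→61,y→59,n→63,f→11 60:6→60,y→11,n→11,f→64 61:6→61,y→61,n→64,f→11 62:6→62,y→11,n→60,f→65 63:6→65,y→11,n→63,f→11 64:6→64,y→11,n→11,f→11 65:6→65,y→11,n→64,f→11 [Hopcroft].
'6ny': N↓-sim [78, 54, 26, 2] end={s61,s76} ∉↓L; 3/3 single-dels accept.
'yfyfff': N↓-sim [78, 74, 64, 49, 33, 18, 1] end={s61} rej; 6/6 del acc.
'nyy6nn': N↓-sim [78, 66, 51, 36, 20, 9, 1] end={s61} ∉↓L; 6/6 deletions ∈↓L.
3 minimals (antichain).

min(Σ*\↓L) = [6ny, yfyfff, nyy6nn].


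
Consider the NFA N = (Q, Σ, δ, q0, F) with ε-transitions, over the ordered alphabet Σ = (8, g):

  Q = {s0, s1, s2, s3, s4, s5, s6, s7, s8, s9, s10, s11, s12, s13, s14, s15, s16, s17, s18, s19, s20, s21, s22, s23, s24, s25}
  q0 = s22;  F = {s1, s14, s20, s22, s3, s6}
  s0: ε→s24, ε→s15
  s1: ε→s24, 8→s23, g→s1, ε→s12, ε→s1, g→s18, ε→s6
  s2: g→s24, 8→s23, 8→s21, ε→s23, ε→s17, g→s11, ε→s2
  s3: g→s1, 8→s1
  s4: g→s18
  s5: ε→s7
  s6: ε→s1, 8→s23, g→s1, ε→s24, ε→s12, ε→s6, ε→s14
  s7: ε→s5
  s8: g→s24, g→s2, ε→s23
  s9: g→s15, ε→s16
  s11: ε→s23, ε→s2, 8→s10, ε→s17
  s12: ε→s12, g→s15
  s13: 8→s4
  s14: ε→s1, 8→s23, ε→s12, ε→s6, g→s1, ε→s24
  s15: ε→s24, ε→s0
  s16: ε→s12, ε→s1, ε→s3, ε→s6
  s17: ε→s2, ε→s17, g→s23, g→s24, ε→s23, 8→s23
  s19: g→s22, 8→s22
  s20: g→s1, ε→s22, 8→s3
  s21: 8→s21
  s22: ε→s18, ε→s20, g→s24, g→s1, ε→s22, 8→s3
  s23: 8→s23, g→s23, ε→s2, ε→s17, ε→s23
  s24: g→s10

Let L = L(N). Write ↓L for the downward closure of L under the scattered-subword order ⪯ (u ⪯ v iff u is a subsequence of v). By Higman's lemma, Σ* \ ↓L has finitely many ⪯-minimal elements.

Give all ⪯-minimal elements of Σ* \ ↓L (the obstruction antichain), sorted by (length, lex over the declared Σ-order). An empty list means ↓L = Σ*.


A = [g8, 888].

|Q|=26, |F|=6, |δ|=76 (42 ε).
min D↑ (4 st, q0=0, F={3}): 0:8→1,g→2 1:8→2,g→2 2:8→3,g→2 3:8→3,g→3.
'g8': N↓-sim [17, 14, 7] end={s10,s11,s17,s2,s21,s23,s24} rej; 2/2 single-dels accept.
'888': N↓-sim [17, 15, 14, 7] end={s10,s11,s17,s2,s21,s23,s24} — reject; 3/3 del acc.
2 minimals (antichain).


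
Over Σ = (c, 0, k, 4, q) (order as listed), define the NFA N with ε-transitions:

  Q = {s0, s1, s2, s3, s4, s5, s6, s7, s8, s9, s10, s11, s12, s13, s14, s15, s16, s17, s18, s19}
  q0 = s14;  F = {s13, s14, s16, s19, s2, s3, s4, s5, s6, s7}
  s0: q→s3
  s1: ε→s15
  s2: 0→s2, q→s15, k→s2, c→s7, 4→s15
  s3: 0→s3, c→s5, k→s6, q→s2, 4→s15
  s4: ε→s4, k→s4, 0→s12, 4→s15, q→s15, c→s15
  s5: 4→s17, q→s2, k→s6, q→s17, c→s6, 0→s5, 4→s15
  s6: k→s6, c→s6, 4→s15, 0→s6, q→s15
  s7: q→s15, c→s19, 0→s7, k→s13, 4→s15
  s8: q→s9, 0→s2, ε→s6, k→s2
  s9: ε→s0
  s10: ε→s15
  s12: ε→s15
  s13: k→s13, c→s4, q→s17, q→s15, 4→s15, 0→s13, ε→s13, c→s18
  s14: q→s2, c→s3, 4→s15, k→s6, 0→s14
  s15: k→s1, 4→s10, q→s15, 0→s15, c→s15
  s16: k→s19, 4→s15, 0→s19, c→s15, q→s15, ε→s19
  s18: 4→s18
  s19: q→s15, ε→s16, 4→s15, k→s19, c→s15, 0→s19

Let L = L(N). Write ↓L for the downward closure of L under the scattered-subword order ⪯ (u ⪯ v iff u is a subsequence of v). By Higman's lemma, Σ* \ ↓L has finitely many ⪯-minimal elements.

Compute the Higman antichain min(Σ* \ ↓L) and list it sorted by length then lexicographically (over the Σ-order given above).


A = [4, kq, qq, cccq, qccc, qckc0].

|Q|=20, |F|=10, |δ|=73 (9 ε).
min D↑ (10 st, q0=0, F={3}): 0:c→1,0→0,k→2,4→3,q→4 1:c→5,0→1,k→2,4→3,q→4 2:c→2,0→2,k→2,4→3,q→3 3:c→3,0→3,k→3,4→3,q→3 4:c→6,0→4,k→4,4→3,q→3 5:c→2,0→5,k→2,4→3,q→4 6:c→7,0→6,k→8,4→3,q→3 7:c→3,0→7,k→7,4→3,q→3 8:c→9,0→8,k→8,4→3,q→3 9:c→3,0→3,k→9,4→3,q→3 [Hopcroft].
'4': N↓-sim [16, 5] end={s1,s10,s15,s17,s18} rej; 1/1 del acc.
'kq': run [16, 13, 4] end={s1,s10,s15,s17} ∉↓L; 2/2 single-dels accept.
'qq': run [16, 12, 4] end={s1,s10,s15,s17} rej; 2/2 del acc.
'cccq': N↓-sim [16, 15, 14, 12, 4] end={s1,s10,s15,s17} rej; 4/4 deletions ∈↓L.
'qccc': N↓-sim [16, 12, 11, 8, 3] end={s1,s10,s15} ∉↓L; 4/4 del acc.
'qckc0': |S_i|=[16, 12, 11, 10, 6, 4] end={s1,s10,s12,s15} ∉↓L; 5/5 single-dels accept.
6 minimals (antichain).
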